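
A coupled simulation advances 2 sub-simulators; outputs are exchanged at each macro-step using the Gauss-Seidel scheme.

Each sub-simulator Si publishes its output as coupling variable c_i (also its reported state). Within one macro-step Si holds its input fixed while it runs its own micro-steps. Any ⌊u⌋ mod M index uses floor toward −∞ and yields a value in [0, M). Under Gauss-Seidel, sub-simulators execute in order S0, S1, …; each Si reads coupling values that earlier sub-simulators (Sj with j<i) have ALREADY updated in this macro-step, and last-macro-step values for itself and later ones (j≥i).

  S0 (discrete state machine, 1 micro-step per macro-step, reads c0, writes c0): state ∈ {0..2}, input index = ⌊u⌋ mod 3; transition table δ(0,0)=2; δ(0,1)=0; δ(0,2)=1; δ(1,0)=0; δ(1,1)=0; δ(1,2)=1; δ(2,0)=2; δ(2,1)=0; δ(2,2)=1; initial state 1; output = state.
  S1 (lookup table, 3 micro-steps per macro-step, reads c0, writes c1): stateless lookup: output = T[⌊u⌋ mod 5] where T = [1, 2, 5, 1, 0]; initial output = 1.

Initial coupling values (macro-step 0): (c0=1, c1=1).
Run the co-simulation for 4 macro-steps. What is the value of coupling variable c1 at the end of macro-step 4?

macro 1: S0 reads c0=1 → after 1×micro: 0; S1 reads c0=0 → after 3×micro: 1 ⇒ (c0=0, c1=1)
macro 2: S0 reads c0=0 → after 1×micro: 2; S1 reads c0=2 → after 3×micro: 5 ⇒ (c0=2, c1=5)
macro 3: S0 reads c0=2 → after 1×micro: 1; S1 reads c0=1 → after 3×micro: 2 ⇒ (c0=1, c1=2)
macro 4: S0 reads c0=1 → after 1×micro: 0; S1 reads c0=0 → after 3×micro: 1 ⇒ (c0=0, c1=1)

c1 at macro-step 4 = 1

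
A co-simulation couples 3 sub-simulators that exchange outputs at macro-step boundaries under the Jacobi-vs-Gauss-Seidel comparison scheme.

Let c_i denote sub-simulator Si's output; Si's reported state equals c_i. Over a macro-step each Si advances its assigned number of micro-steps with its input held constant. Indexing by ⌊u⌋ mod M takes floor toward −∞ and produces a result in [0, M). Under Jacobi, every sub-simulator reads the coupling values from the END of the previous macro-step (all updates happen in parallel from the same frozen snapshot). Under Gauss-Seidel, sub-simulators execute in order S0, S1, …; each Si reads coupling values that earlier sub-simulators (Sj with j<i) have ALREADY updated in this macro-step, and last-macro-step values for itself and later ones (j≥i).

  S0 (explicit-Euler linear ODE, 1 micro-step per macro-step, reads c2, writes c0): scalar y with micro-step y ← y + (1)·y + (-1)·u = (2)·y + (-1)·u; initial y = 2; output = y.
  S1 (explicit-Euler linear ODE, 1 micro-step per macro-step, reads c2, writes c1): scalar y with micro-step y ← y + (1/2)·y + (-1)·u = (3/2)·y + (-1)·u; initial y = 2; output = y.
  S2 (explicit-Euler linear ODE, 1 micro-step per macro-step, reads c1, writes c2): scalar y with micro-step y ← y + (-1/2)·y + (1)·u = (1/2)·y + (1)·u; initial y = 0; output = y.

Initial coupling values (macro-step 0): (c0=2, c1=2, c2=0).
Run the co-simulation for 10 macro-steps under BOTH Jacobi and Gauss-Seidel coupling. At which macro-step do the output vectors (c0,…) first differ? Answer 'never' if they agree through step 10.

[Jacobi] macro 1: S0 reads c2=0 → after 1×micro: 4; S1 reads c2=0 → after 1×micro: 3; S2 reads c1=2 → after 1×micro: 2 ⇒ (c0=4, c1=3, c2=2)
[Jacobi] macro 2: S0 reads c2=2 → after 1×micro: 6; S1 reads c2=2 → after 1×micro: 5/2; S2 reads c1=3 → after 1×micro: 4 ⇒ (c0=6, c1=5/2, c2=4)
[Jacobi] macro 3: S0 reads c2=4 → after 1×micro: 8; S1 reads c2=4 → after 1×micro: -1/4; S2 reads c1=5/2 → after 1×micro: 9/2 ⇒ (c0=8, c1=-1/4, c2=9/2)
[Jacobi] macro 4: S0 reads c2=9/2 → after 1×micro: 23/2; S1 reads c2=9/2 → after 1×micro: -39/8; S2 reads c1=-1/4 → after 1×micro: 2 ⇒ (c0=23/2, c1=-39/8, c2=2)
[Jacobi] macro 5: S0 reads c2=2 → after 1×micro: 21; S1 reads c2=2 → after 1×micro: -149/16; S2 reads c1=-39/8 → after 1×micro: -31/8 ⇒ (c0=21, c1=-149/16, c2=-31/8)
[Jacobi] macro 6: S0 reads c2=-31/8 → after 1×micro: 367/8; S1 reads c2=-31/8 → after 1×micro: -323/32; S2 reads c1=-149/16 → after 1×micro: -45/4 ⇒ (c0=367/8, c1=-323/32, c2=-45/4)
[Jacobi] macro 7: S0 reads c2=-45/4 → after 1×micro: 103; S1 reads c2=-45/4 → after 1×micro: -249/64; S2 reads c1=-323/32 → after 1×micro: -503/32 ⇒ (c0=103, c1=-249/64, c2=-503/32)
[Jacobi] macro 8: S0 reads c2=-503/32 → after 1×micro: 7095/32; S1 reads c2=-503/32 → after 1×micro: 1265/128; S2 reads c1=-249/64 → after 1×micro: -47/4 ⇒ (c0=7095/32, c1=1265/128, c2=-47/4)
[Jacobi] macro 9: S0 reads c2=-47/4 → after 1×micro: 7283/16; S1 reads c2=-47/4 → after 1×micro: 6803/256; S2 reads c1=1265/128 → after 1×micro: 513/128 ⇒ (c0=7283/16, c1=6803/256, c2=513/128)
[Jacobi] macro 10: S0 reads c2=513/128 → after 1×micro: 116015/128; S1 reads c2=513/128 → after 1×micro: 18357/512; S2 reads c1=6803/256 → after 1×micro: 1829/64 ⇒ (c0=116015/128, c1=18357/512, c2=1829/64)
[Gauss-Seidel] macro 1: S0 reads c2=0 → after 1×micro: 4; S1 reads c2=0 → after 1×micro: 3; S2 reads c1=3 → after 1×micro: 3 ⇒ (c0=4, c1=3, c2=3)
[Gauss-Seidel] macro 2: S0 reads c2=3 → after 1×micro: 5; S1 reads c2=3 → after 1×micro: 3/2; S2 reads c1=3/2 → after 1×micro: 3 ⇒ (c0=5, c1=3/2, c2=3)
[Gauss-Seidel] macro 3: S0 reads c2=3 → after 1×micro: 7; S1 reads c2=3 → after 1×micro: -3/4; S2 reads c1=-3/4 → after 1×micro: 3/4 ⇒ (c0=7, c1=-3/4, c2=3/4)
[Gauss-Seidel] macro 4: S0 reads c2=3/4 → after 1×micro: 53/4; S1 reads c2=3/4 → after 1×micro: -15/8; S2 reads c1=-15/8 → after 1×micro: -3/2 ⇒ (c0=53/4, c1=-15/8, c2=-3/2)
[Gauss-Seidel] macro 5: S0 reads c2=-3/2 → after 1×micro: 28; S1 reads c2=-3/2 → after 1×micro: -21/16; S2 reads c1=-21/16 → after 1×micro: -33/16 ⇒ (c0=28, c1=-21/16, c2=-33/16)
[Gauss-Seidel] macro 6: S0 reads c2=-33/16 → after 1×micro: 929/16; S1 reads c2=-33/16 → after 1×micro: 3/32; S2 reads c1=3/32 → after 1×micro: -15/16 ⇒ (c0=929/16, c1=3/32, c2=-15/16)
[Gauss-Seidel] macro 7: S0 reads c2=-15/16 → after 1×micro: 1873/16; S1 reads c2=-15/16 → after 1×micro: 69/64; S2 reads c1=69/64 → after 1×micro: 39/64 ⇒ (c0=1873/16, c1=69/64, c2=39/64)
[Gauss-Seidel] macro 8: S0 reads c2=39/64 → after 1×micro: 14945/64; S1 reads c2=39/64 → after 1×micro: 129/128; S2 reads c1=129/128 → after 1×micro: 21/16 ⇒ (c0=14945/64, c1=129/128, c2=21/16)
[Gauss-Seidel] macro 9: S0 reads c2=21/16 → after 1×micro: 14903/32; S1 reads c2=21/16 → after 1×micro: 51/256; S2 reads c1=51/256 → after 1×micro: 219/256 ⇒ (c0=14903/32, c1=51/256, c2=219/256)
[Gauss-Seidel] macro 10: S0 reads c2=219/256 → after 1×micro: 238229/256; S1 reads c2=219/256 → after 1×micro: -285/512; S2 reads c1=-285/512 → after 1×micro: -33/256 ⇒ (c0=238229/256, c1=-285/512, c2=-33/256)

first divergence at macro-step: 1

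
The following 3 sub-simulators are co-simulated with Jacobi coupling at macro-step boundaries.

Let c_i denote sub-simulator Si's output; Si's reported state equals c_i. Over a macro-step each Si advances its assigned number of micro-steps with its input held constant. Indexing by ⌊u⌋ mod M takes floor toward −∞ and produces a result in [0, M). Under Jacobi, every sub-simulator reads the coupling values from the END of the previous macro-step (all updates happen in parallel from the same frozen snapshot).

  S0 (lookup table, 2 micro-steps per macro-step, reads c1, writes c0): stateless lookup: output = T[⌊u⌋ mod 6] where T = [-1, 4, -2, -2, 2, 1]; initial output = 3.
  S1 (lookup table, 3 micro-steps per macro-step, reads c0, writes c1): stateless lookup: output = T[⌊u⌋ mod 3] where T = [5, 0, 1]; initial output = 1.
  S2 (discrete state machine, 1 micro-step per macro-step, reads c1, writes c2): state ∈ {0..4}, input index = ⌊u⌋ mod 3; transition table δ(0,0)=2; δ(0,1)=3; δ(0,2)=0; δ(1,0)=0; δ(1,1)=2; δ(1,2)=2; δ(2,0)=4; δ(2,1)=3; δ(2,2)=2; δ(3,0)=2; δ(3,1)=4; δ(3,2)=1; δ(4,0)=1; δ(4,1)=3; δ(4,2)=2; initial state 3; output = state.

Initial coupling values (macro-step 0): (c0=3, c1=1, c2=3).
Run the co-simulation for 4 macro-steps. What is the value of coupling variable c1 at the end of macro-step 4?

c1 at macro-step 4 = 1

macro 1: S0 reads c1=1 → after 2×micro: 4; S1 reads c0=3 → after 3×micro: 5; S2 reads c1=1 → after 1×micro: 4 ⇒ (c0=4, c1=5, c2=4)
macro 2: S0 reads c1=5 → after 2×micro: 1; S1 reads c0=4 → after 3×micro: 0; S2 reads c1=5 → after 1×micro: 2 ⇒ (c0=1, c1=0, c2=2)
macro 3: S0 reads c1=0 → after 2×micro: -1; S1 reads c0=1 → after 3×micro: 0; S2 reads c1=0 → after 1×micro: 4 ⇒ (c0=-1, c1=0, c2=4)
macro 4: S0 reads c1=0 → after 2×micro: -1; S1 reads c0=-1 → after 3×micro: 1; S2 reads c1=0 → after 1×micro: 1 ⇒ (c0=-1, c1=1, c2=1)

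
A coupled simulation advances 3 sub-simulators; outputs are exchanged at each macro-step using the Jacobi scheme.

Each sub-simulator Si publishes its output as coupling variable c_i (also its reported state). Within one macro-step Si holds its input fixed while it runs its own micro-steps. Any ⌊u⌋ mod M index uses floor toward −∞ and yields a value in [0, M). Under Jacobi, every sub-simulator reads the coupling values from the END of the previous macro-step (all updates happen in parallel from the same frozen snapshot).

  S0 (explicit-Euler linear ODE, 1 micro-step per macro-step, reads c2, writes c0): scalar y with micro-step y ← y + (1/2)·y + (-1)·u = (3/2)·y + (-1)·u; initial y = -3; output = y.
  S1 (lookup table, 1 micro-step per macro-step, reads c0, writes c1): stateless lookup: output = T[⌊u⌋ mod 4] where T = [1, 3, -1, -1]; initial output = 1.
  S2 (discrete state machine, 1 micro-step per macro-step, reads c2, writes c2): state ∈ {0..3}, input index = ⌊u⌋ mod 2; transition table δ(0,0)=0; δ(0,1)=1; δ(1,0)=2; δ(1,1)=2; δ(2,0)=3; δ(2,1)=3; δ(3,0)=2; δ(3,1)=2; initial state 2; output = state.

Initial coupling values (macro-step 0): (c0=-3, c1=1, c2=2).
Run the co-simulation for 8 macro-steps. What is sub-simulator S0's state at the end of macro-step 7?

S0 state at macro-step 7 = -16393/128

macro 1: S0 reads c2=2 → after 1×micro: -13/2; S1 reads c0=-3 → after 1×micro: 3; S2 reads c2=2 → after 1×micro: 3 ⇒ (c0=-13/2, c1=3, c2=3)
macro 2: S0 reads c2=3 → after 1×micro: -51/4; S1 reads c0=-13/2 → after 1×micro: 3; S2 reads c2=3 → after 1×micro: 2 ⇒ (c0=-51/4, c1=3, c2=2)
macro 3: S0 reads c2=2 → after 1×micro: -169/8; S1 reads c0=-51/4 → after 1×micro: -1; S2 reads c2=2 → after 1×micro: 3 ⇒ (c0=-169/8, c1=-1, c2=3)
macro 4: S0 reads c2=3 → after 1×micro: -555/16; S1 reads c0=-169/8 → after 1×micro: -1; S2 reads c2=3 → after 1×micro: 2 ⇒ (c0=-555/16, c1=-1, c2=2)
macro 5: S0 reads c2=2 → after 1×micro: -1729/32; S1 reads c0=-555/16 → after 1×micro: 3; S2 reads c2=2 → after 1×micro: 3 ⇒ (c0=-1729/32, c1=3, c2=3)
macro 6: S0 reads c2=3 → after 1×micro: -5379/64; S1 reads c0=-1729/32 → after 1×micro: 3; S2 reads c2=3 → after 1×micro: 2 ⇒ (c0=-5379/64, c1=3, c2=2)
macro 7: S0 reads c2=2 → after 1×micro: -16393/128; S1 reads c0=-5379/64 → after 1×micro: -1; S2 reads c2=2 → after 1×micro: 3 ⇒ (c0=-16393/128, c1=-1, c2=3)
macro 8: S0 reads c2=3 → after 1×micro: -49947/256; S1 reads c0=-16393/128 → after 1×micro: -1; S2 reads c2=3 → after 1×micro: 2 ⇒ (c0=-49947/256, c1=-1, c2=2)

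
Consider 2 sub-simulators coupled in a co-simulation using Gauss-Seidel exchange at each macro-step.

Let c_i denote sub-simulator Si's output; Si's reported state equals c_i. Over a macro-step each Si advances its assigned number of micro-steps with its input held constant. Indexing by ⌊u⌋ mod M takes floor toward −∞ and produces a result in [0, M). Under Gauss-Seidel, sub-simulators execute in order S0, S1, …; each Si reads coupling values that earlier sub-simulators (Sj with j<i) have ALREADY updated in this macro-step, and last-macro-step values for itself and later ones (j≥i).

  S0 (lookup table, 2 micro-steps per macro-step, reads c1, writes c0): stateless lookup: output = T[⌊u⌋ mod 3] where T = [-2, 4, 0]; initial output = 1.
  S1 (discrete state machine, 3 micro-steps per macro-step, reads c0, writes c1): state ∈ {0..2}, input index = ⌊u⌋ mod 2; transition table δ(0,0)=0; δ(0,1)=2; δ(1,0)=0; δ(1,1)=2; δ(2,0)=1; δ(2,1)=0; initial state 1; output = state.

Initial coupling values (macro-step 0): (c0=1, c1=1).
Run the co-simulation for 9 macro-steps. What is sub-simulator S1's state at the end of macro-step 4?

S1 state at macro-step 4 = 0

macro 1: S0 reads c1=1 → after 2×micro: 4; S1 reads c0=4 → after 3×micro: 0 ⇒ (c0=4, c1=0)
macro 2: S0 reads c1=0 → after 2×micro: -2; S1 reads c0=-2 → after 3×micro: 0 ⇒ (c0=-2, c1=0)
macro 3: S0 reads c1=0 → after 2×micro: -2; S1 reads c0=-2 → after 3×micro: 0 ⇒ (c0=-2, c1=0)
macro 4: S0 reads c1=0 → after 2×micro: -2; S1 reads c0=-2 → after 3×micro: 0 ⇒ (c0=-2, c1=0)
macro 5: S0 reads c1=0 → after 2×micro: -2; S1 reads c0=-2 → after 3×micro: 0 ⇒ (c0=-2, c1=0)
macro 6: S0 reads c1=0 → after 2×micro: -2; S1 reads c0=-2 → after 3×micro: 0 ⇒ (c0=-2, c1=0)
macro 7: S0 reads c1=0 → after 2×micro: -2; S1 reads c0=-2 → after 3×micro: 0 ⇒ (c0=-2, c1=0)
macro 8: S0 reads c1=0 → after 2×micro: -2; S1 reads c0=-2 → after 3×micro: 0 ⇒ (c0=-2, c1=0)
macro 9: S0 reads c1=0 → after 2×micro: -2; S1 reads c0=-2 → after 3×micro: 0 ⇒ (c0=-2, c1=0)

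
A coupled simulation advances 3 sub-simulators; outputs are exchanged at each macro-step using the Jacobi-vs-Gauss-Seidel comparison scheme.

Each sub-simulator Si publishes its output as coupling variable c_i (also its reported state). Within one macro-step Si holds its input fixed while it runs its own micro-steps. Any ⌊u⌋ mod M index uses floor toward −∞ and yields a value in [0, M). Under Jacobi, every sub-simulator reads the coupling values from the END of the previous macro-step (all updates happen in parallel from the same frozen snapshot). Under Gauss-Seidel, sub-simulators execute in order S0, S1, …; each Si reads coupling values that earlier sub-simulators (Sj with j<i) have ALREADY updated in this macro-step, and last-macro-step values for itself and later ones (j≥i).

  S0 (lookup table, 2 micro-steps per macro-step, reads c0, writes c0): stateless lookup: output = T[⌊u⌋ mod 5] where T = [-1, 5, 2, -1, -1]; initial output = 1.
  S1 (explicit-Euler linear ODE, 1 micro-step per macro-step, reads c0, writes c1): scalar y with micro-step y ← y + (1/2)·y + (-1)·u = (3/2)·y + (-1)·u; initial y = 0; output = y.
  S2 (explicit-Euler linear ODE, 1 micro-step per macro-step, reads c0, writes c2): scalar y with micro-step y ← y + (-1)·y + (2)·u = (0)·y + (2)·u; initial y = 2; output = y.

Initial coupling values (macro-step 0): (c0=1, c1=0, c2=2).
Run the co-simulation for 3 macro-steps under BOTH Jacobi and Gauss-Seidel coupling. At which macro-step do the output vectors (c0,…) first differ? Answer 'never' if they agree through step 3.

first divergence at macro-step: 1

[Jacobi] macro 1: S0 reads c0=1 → after 2×micro: 5; S1 reads c0=1 → after 1×micro: -1; S2 reads c0=1 → after 1×micro: 2 ⇒ (c0=5, c1=-1, c2=2)
[Jacobi] macro 2: S0 reads c0=5 → after 2×micro: -1; S1 reads c0=5 → after 1×micro: -13/2; S2 reads c0=5 → after 1×micro: 10 ⇒ (c0=-1, c1=-13/2, c2=10)
[Jacobi] macro 3: S0 reads c0=-1 → after 2×micro: -1; S1 reads c0=-1 → after 1×micro: -35/4; S2 reads c0=-1 → after 1×micro: -2 ⇒ (c0=-1, c1=-35/4, c2=-2)
[Gauss-Seidel] macro 1: S0 reads c0=1 → after 2×micro: 5; S1 reads c0=5 → after 1×micro: -5; S2 reads c0=5 → after 1×micro: 10 ⇒ (c0=5, c1=-5, c2=10)
[Gauss-Seidel] macro 2: S0 reads c0=5 → after 2×micro: -1; S1 reads c0=-1 → after 1×micro: -13/2; S2 reads c0=-1 → after 1×micro: -2 ⇒ (c0=-1, c1=-13/2, c2=-2)
[Gauss-Seidel] macro 3: S0 reads c0=-1 → after 2×micro: -1; S1 reads c0=-1 → after 1×micro: -35/4; S2 reads c0=-1 → after 1×micro: -2 ⇒ (c0=-1, c1=-35/4, c2=-2)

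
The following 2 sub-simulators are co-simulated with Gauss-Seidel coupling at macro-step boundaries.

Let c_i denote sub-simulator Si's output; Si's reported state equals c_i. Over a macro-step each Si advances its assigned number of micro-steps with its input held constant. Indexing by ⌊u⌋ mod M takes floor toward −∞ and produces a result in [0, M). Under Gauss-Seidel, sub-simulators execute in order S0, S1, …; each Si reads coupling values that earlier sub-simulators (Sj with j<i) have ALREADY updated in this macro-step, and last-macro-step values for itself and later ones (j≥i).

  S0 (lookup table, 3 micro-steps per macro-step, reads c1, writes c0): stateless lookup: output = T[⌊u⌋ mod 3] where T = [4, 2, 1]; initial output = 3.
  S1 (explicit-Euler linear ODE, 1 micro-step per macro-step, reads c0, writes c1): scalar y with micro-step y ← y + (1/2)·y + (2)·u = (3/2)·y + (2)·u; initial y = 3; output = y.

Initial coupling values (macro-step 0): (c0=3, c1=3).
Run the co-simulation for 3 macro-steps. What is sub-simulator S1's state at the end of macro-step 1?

macro 1: S0 reads c1=3 → after 3×micro: 4; S1 reads c0=4 → after 1×micro: 25/2 ⇒ (c0=4, c1=25/2)
macro 2: S0 reads c1=25/2 → after 3×micro: 4; S1 reads c0=4 → after 1×micro: 107/4 ⇒ (c0=4, c1=107/4)
macro 3: S0 reads c1=107/4 → after 3×micro: 1; S1 reads c0=1 → after 1×micro: 337/8 ⇒ (c0=1, c1=337/8)

S1 state at macro-step 1 = 25/2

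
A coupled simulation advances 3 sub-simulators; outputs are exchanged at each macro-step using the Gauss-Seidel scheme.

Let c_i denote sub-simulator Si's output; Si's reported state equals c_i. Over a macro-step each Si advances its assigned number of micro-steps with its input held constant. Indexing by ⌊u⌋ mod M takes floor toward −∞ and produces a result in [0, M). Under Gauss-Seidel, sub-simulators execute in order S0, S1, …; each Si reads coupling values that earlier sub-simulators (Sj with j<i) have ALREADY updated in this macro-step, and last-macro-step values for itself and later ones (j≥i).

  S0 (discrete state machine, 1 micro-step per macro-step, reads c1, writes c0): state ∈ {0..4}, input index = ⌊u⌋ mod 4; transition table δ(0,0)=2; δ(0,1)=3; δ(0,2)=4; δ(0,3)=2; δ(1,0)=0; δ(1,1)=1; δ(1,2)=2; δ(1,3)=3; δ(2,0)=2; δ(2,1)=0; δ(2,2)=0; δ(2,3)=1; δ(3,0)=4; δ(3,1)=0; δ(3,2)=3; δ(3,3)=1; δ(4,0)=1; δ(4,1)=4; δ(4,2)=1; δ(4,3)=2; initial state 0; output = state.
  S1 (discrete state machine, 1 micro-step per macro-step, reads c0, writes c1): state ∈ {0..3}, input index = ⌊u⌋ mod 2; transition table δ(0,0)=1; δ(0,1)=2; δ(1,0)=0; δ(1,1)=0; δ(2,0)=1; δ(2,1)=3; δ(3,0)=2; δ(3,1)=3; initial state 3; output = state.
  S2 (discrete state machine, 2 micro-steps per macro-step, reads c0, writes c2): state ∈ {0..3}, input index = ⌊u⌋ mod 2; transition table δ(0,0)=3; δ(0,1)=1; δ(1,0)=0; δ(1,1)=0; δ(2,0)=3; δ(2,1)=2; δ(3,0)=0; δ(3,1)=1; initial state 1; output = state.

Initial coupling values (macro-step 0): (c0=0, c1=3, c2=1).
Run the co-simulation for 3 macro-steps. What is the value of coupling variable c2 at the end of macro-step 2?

c2 at macro-step 2 = 3

macro 1: S0 reads c1=3 → after 1×micro: 2; S1 reads c0=2 → after 1×micro: 2; S2 reads c0=2 → after 2×micro: 3 ⇒ (c0=2, c1=2, c2=3)
macro 2: S0 reads c1=2 → after 1×micro: 0; S1 reads c0=0 → after 1×micro: 1; S2 reads c0=0 → after 2×micro: 3 ⇒ (c0=0, c1=1, c2=3)
macro 3: S0 reads c1=1 → after 1×micro: 3; S1 reads c0=3 → after 1×micro: 0; S2 reads c0=3 → after 2×micro: 0 ⇒ (c0=3, c1=0, c2=0)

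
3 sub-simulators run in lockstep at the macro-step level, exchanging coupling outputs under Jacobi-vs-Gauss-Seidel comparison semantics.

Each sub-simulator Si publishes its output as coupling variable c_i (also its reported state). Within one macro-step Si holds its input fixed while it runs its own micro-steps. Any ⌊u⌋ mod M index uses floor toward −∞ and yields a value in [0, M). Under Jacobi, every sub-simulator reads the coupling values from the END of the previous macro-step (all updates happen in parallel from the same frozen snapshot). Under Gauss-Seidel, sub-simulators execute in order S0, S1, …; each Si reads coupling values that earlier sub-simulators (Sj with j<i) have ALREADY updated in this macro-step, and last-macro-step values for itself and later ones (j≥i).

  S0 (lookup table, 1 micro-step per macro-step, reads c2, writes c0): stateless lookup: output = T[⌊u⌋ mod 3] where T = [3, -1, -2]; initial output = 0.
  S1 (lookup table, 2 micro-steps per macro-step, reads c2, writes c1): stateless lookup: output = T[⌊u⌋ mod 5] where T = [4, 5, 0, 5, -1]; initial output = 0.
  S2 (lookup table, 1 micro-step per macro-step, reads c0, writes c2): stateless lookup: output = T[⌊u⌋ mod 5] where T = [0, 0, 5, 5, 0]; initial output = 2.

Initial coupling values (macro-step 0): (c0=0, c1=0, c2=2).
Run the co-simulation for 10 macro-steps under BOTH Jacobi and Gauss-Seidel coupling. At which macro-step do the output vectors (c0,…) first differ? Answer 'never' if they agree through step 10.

first divergence at macro-step: 1

[Jacobi] macro 1: S0 reads c2=2 → after 1×micro: -2; S1 reads c2=2 → after 2×micro: 0; S2 reads c0=0 → after 1×micro: 0 ⇒ (c0=-2, c1=0, c2=0)
[Jacobi] macro 2: S0 reads c2=0 → after 1×micro: 3; S1 reads c2=0 → after 2×micro: 4; S2 reads c0=-2 → after 1×micro: 5 ⇒ (c0=3, c1=4, c2=5)
[Jacobi] macro 3: S0 reads c2=5 → after 1×micro: -2; S1 reads c2=5 → after 2×micro: 4; S2 reads c0=3 → after 1×micro: 5 ⇒ (c0=-2, c1=4, c2=5)
[Jacobi] macro 4: S0 reads c2=5 → after 1×micro: -2; S1 reads c2=5 → after 2×micro: 4; S2 reads c0=-2 → after 1×micro: 5 ⇒ (c0=-2, c1=4, c2=5)
[Jacobi] macro 5: S0 reads c2=5 → after 1×micro: -2; S1 reads c2=5 → after 2×micro: 4; S2 reads c0=-2 → after 1×micro: 5 ⇒ (c0=-2, c1=4, c2=5)
[Jacobi] macro 6: S0 reads c2=5 → after 1×micro: -2; S1 reads c2=5 → after 2×micro: 4; S2 reads c0=-2 → after 1×micro: 5 ⇒ (c0=-2, c1=4, c2=5)
[Jacobi] macro 7: S0 reads c2=5 → after 1×micro: -2; S1 reads c2=5 → after 2×micro: 4; S2 reads c0=-2 → after 1×micro: 5 ⇒ (c0=-2, c1=4, c2=5)
[Jacobi] macro 8: S0 reads c2=5 → after 1×micro: -2; S1 reads c2=5 → after 2×micro: 4; S2 reads c0=-2 → after 1×micro: 5 ⇒ (c0=-2, c1=4, c2=5)
[Jacobi] macro 9: S0 reads c2=5 → after 1×micro: -2; S1 reads c2=5 → after 2×micro: 4; S2 reads c0=-2 → after 1×micro: 5 ⇒ (c0=-2, c1=4, c2=5)
[Jacobi] macro 10: S0 reads c2=5 → after 1×micro: -2; S1 reads c2=5 → after 2×micro: 4; S2 reads c0=-2 → after 1×micro: 5 ⇒ (c0=-2, c1=4, c2=5)
[Gauss-Seidel] macro 1: S0 reads c2=2 → after 1×micro: -2; S1 reads c2=2 → after 2×micro: 0; S2 reads c0=-2 → after 1×micro: 5 ⇒ (c0=-2, c1=0, c2=5)
[Gauss-Seidel] macro 2: S0 reads c2=5 → after 1×micro: -2; S1 reads c2=5 → after 2×micro: 4; S2 reads c0=-2 → after 1×micro: 5 ⇒ (c0=-2, c1=4, c2=5)
[Gauss-Seidel] macro 3: S0 reads c2=5 → after 1×micro: -2; S1 reads c2=5 → after 2×micro: 4; S2 reads c0=-2 → after 1×micro: 5 ⇒ (c0=-2, c1=4, c2=5)
[Gauss-Seidel] macro 4: S0 reads c2=5 → after 1×micro: -2; S1 reads c2=5 → after 2×micro: 4; S2 reads c0=-2 → after 1×micro: 5 ⇒ (c0=-2, c1=4, c2=5)
[Gauss-Seidel] macro 5: S0 reads c2=5 → after 1×micro: -2; S1 reads c2=5 → after 2×micro: 4; S2 reads c0=-2 → after 1×micro: 5 ⇒ (c0=-2, c1=4, c2=5)
[Gauss-Seidel] macro 6: S0 reads c2=5 → after 1×micro: -2; S1 reads c2=5 → after 2×micro: 4; S2 reads c0=-2 → after 1×micro: 5 ⇒ (c0=-2, c1=4, c2=5)
[Gauss-Seidel] macro 7: S0 reads c2=5 → after 1×micro: -2; S1 reads c2=5 → after 2×micro: 4; S2 reads c0=-2 → after 1×micro: 5 ⇒ (c0=-2, c1=4, c2=5)
[Gauss-Seidel] macro 8: S0 reads c2=5 → after 1×micro: -2; S1 reads c2=5 → after 2×micro: 4; S2 reads c0=-2 → after 1×micro: 5 ⇒ (c0=-2, c1=4, c2=5)
[Gauss-Seidel] macro 9: S0 reads c2=5 → after 1×micro: -2; S1 reads c2=5 → after 2×micro: 4; S2 reads c0=-2 → after 1×micro: 5 ⇒ (c0=-2, c1=4, c2=5)
[Gauss-Seidel] macro 10: S0 reads c2=5 → after 1×micro: -2; S1 reads c2=5 → after 2×micro: 4; S2 reads c0=-2 → after 1×micro: 5 ⇒ (c0=-2, c1=4, c2=5)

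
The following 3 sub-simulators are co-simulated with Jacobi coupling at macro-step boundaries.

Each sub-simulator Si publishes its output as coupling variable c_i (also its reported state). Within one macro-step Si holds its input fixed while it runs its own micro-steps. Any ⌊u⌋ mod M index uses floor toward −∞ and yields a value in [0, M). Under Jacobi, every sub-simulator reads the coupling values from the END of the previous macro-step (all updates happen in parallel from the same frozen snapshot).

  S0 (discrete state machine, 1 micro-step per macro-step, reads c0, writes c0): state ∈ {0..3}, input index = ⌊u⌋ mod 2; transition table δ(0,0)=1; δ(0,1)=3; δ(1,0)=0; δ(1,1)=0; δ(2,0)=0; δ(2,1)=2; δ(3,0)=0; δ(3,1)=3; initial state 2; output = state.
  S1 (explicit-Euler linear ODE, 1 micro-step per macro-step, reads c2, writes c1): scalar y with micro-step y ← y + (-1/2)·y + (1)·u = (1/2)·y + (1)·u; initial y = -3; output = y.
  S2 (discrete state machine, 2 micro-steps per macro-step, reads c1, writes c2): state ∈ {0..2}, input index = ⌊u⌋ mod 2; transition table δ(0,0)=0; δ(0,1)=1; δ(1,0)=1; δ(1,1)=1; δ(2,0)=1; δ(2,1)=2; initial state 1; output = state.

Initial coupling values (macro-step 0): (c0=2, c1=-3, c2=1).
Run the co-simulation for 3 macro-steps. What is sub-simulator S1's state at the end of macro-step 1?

macro 1: S0 reads c0=2 → after 1×micro: 0; S1 reads c2=1 → after 1×micro: -1/2; S2 reads c1=-3 → after 2×micro: 1 ⇒ (c0=0, c1=-1/2, c2=1)
macro 2: S0 reads c0=0 → after 1×micro: 1; S1 reads c2=1 → after 1×micro: 3/4; S2 reads c1=-1/2 → after 2×micro: 1 ⇒ (c0=1, c1=3/4, c2=1)
macro 3: S0 reads c0=1 → after 1×micro: 0; S1 reads c2=1 → after 1×micro: 11/8; S2 reads c1=3/4 → after 2×micro: 1 ⇒ (c0=0, c1=11/8, c2=1)

S1 state at macro-step 1 = -1/2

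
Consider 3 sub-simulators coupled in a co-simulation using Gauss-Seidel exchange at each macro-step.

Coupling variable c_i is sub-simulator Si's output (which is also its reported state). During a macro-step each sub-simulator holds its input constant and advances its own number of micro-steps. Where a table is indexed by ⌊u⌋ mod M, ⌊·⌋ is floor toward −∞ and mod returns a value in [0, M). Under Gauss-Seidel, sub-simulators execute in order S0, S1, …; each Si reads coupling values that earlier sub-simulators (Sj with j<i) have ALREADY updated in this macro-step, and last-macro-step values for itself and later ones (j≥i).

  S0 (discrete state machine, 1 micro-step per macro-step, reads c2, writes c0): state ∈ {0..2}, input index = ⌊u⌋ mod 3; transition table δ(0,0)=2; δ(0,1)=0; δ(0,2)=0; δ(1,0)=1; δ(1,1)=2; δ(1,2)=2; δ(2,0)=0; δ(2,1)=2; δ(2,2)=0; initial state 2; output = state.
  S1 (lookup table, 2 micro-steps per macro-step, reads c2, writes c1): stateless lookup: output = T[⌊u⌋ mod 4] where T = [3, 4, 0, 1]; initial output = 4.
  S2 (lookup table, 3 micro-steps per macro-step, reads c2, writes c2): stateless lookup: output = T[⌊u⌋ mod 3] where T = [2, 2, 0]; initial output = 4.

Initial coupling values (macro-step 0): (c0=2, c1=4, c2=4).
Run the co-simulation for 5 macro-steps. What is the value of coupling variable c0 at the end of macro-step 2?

c0 at macro-step 2 = 0

macro 1: S0 reads c2=4 → after 1×micro: 2; S1 reads c2=4 → after 2×micro: 3; S2 reads c2=4 → after 3×micro: 2 ⇒ (c0=2, c1=3, c2=2)
macro 2: S0 reads c2=2 → after 1×micro: 0; S1 reads c2=2 → after 2×micro: 0; S2 reads c2=2 → after 3×micro: 0 ⇒ (c0=0, c1=0, c2=0)
macro 3: S0 reads c2=0 → after 1×micro: 2; S1 reads c2=0 → after 2×micro: 3; S2 reads c2=0 → after 3×micro: 2 ⇒ (c0=2, c1=3, c2=2)
macro 4: S0 reads c2=2 → after 1×micro: 0; S1 reads c2=2 → after 2×micro: 0; S2 reads c2=2 → after 3×micro: 0 ⇒ (c0=0, c1=0, c2=0)
macro 5: S0 reads c2=0 → after 1×micro: 2; S1 reads c2=0 → after 2×micro: 3; S2 reads c2=0 → after 3×micro: 2 ⇒ (c0=2, c1=3, c2=2)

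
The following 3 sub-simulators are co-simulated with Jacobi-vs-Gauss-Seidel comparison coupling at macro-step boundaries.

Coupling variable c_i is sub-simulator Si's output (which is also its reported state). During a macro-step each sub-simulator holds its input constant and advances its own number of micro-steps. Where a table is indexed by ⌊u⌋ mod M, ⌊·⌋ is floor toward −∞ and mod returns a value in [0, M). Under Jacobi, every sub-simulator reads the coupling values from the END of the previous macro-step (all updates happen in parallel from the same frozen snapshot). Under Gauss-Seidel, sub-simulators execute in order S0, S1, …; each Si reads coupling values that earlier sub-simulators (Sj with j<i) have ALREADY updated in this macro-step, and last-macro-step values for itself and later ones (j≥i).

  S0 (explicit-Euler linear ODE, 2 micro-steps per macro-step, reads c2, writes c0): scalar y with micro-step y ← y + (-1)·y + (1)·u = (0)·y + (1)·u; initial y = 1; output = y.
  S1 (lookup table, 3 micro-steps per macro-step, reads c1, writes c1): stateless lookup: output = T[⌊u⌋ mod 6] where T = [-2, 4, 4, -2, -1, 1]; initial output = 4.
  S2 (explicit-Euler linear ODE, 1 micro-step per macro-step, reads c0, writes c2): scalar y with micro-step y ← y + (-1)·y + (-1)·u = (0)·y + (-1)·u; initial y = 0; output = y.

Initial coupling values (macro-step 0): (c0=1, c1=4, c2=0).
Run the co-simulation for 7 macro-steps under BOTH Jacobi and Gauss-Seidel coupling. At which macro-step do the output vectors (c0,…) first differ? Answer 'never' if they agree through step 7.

first divergence at macro-step: 1

[Jacobi] macro 1: S0 reads c2=0 → after 2×micro: 0; S1 reads c1=4 → after 3×micro: -1; S2 reads c0=1 → after 1×micro: -1 ⇒ (c0=0, c1=-1, c2=-1)
[Jacobi] macro 2: S0 reads c2=-1 → after 2×micro: -1; S1 reads c1=-1 → after 3×micro: 1; S2 reads c0=0 → after 1×micro: 0 ⇒ (c0=-1, c1=1, c2=0)
[Jacobi] macro 3: S0 reads c2=0 → after 2×micro: 0; S1 reads c1=1 → after 3×micro: 4; S2 reads c0=-1 → after 1×micro: 1 ⇒ (c0=0, c1=4, c2=1)
[Jacobi] macro 4: S0 reads c2=1 → after 2×micro: 1; S1 reads c1=4 → after 3×micro: -1; S2 reads c0=0 → after 1×micro: 0 ⇒ (c0=1, c1=-1, c2=0)
[Jacobi] macro 5: S0 reads c2=0 → after 2×micro: 0; S1 reads c1=-1 → after 3×micro: 1; S2 reads c0=1 → after 1×micro: -1 ⇒ (c0=0, c1=1, c2=-1)
[Jacobi] macro 6: S0 reads c2=-1 → after 2×micro: -1; S1 reads c1=1 → after 3×micro: 4; S2 reads c0=0 → after 1×micro: 0 ⇒ (c0=-1, c1=4, c2=0)
[Jacobi] macro 7: S0 reads c2=0 → after 2×micro: 0; S1 reads c1=4 → after 3×micro: -1; S2 reads c0=-1 → after 1×micro: 1 ⇒ (c0=0, c1=-1, c2=1)
[Gauss-Seidel] macro 1: S0 reads c2=0 → after 2×micro: 0; S1 reads c1=4 → after 3×micro: -1; S2 reads c0=0 → after 1×micro: 0 ⇒ (c0=0, c1=-1, c2=0)
[Gauss-Seidel] macro 2: S0 reads c2=0 → after 2×micro: 0; S1 reads c1=-1 → after 3×micro: 1; S2 reads c0=0 → after 1×micro: 0 ⇒ (c0=0, c1=1, c2=0)
[Gauss-Seidel] macro 3: S0 reads c2=0 → after 2×micro: 0; S1 reads c1=1 → after 3×micro: 4; S2 reads c0=0 → after 1×micro: 0 ⇒ (c0=0, c1=4, c2=0)
[Gauss-Seidel] macro 4: S0 reads c2=0 → after 2×micro: 0; S1 reads c1=4 → after 3×micro: -1; S2 reads c0=0 → after 1×micro: 0 ⇒ (c0=0, c1=-1, c2=0)
[Gauss-Seidel] macro 5: S0 reads c2=0 → after 2×micro: 0; S1 reads c1=-1 → after 3×micro: 1; S2 reads c0=0 → after 1×micro: 0 ⇒ (c0=0, c1=1, c2=0)
[Gauss-Seidel] macro 6: S0 reads c2=0 → after 2×micro: 0; S1 reads c1=1 → after 3×micro: 4; S2 reads c0=0 → after 1×micro: 0 ⇒ (c0=0, c1=4, c2=0)
[Gauss-Seidel] macro 7: S0 reads c2=0 → after 2×micro: 0; S1 reads c1=4 → after 3×micro: -1; S2 reads c0=0 → after 1×micro: 0 ⇒ (c0=0, c1=-1, c2=0)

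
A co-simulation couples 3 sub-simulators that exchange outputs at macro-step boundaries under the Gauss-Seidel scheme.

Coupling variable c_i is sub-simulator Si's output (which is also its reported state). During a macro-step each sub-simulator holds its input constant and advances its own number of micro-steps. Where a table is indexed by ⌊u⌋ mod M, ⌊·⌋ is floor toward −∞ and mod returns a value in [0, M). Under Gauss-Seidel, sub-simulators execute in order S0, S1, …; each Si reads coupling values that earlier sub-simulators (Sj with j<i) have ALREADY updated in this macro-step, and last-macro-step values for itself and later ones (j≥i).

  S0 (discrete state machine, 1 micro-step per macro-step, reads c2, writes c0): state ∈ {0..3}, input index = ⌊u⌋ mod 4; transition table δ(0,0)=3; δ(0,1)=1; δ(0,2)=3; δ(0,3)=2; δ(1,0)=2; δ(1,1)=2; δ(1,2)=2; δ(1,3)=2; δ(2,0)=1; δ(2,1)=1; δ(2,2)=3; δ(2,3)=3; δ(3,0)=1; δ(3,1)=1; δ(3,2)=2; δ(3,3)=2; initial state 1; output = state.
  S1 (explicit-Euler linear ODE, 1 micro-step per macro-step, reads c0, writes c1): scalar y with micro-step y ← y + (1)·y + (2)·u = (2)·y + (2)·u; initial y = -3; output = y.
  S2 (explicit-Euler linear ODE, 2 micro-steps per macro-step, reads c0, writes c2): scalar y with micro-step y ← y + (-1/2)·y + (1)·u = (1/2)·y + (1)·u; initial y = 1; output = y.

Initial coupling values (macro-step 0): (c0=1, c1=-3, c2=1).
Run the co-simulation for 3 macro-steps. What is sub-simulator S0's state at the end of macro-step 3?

S0 state at macro-step 3 = 1

macro 1: S0 reads c2=1 → after 1×micro: 2; S1 reads c0=2 → after 1×micro: -2; S2 reads c0=2 → after 2×micro: 13/4 ⇒ (c0=2, c1=-2, c2=13/4)
macro 2: S0 reads c2=13/4 → after 1×micro: 3; S1 reads c0=3 → after 1×micro: 2; S2 reads c0=3 → after 2×micro: 85/16 ⇒ (c0=3, c1=2, c2=85/16)
macro 3: S0 reads c2=85/16 → after 1×micro: 1; S1 reads c0=1 → after 1×micro: 6; S2 reads c0=1 → after 2×micro: 181/64 ⇒ (c0=1, c1=6, c2=181/64)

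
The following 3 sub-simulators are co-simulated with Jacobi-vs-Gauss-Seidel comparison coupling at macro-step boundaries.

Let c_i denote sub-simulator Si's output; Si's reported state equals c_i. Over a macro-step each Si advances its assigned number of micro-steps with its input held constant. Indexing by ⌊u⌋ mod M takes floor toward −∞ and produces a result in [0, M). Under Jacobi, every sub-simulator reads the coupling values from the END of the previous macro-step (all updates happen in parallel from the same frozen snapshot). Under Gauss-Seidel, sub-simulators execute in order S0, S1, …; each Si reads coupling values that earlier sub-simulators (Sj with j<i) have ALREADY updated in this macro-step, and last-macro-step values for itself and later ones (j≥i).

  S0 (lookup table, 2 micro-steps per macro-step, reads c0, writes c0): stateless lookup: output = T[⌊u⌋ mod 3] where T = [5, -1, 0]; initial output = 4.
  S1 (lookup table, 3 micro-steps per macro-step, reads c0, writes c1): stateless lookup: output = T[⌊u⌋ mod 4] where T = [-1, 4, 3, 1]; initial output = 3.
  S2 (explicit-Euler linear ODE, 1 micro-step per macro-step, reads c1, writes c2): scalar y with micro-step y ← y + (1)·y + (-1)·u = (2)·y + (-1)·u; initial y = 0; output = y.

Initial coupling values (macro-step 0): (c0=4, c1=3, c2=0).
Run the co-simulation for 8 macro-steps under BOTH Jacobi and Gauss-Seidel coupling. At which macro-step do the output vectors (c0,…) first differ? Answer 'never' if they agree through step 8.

first divergence at macro-step: 1

[Jacobi] macro 1: S0 reads c0=4 → after 2×micro: -1; S1 reads c0=4 → after 3×micro: -1; S2 reads c1=3 → after 1×micro: -3 ⇒ (c0=-1, c1=-1, c2=-3)
[Jacobi] macro 2: S0 reads c0=-1 → after 2×micro: 0; S1 reads c0=-1 → after 3×micro: 1; S2 reads c1=-1 → after 1×micro: -5 ⇒ (c0=0, c1=1, c2=-5)
[Jacobi] macro 3: S0 reads c0=0 → after 2×micro: 5; S1 reads c0=0 → after 3×micro: -1; S2 reads c1=1 → after 1×micro: -11 ⇒ (c0=5, c1=-1, c2=-11)
[Jacobi] macro 4: S0 reads c0=5 → after 2×micro: 0; S1 reads c0=5 → after 3×micro: 4; S2 reads c1=-1 → after 1×micro: -21 ⇒ (c0=0, c1=4, c2=-21)
[Jacobi] macro 5: S0 reads c0=0 → after 2×micro: 5; S1 reads c0=0 → after 3×micro: -1; S2 reads c1=4 → after 1×micro: -46 ⇒ (c0=5, c1=-1, c2=-46)
[Jacobi] macro 6: S0 reads c0=5 → after 2×micro: 0; S1 reads c0=5 → after 3×micro: 4; S2 reads c1=-1 → after 1×micro: -91 ⇒ (c0=0, c1=4, c2=-91)
[Jacobi] macro 7: S0 reads c0=0 → after 2×micro: 5; S1 reads c0=0 → after 3×micro: -1; S2 reads c1=4 → after 1×micro: -186 ⇒ (c0=5, c1=-1, c2=-186)
[Jacobi] macro 8: S0 reads c0=5 → after 2×micro: 0; S1 reads c0=5 → after 3×micro: 4; S2 reads c1=-1 → after 1×micro: -371 ⇒ (c0=0, c1=4, c2=-371)
[Gauss-Seidel] macro 1: S0 reads c0=4 → after 2×micro: -1; S1 reads c0=-1 → after 3×micro: 1; S2 reads c1=1 → after 1×micro: -1 ⇒ (c0=-1, c1=1, c2=-1)
[Gauss-Seidel] macro 2: S0 reads c0=-1 → after 2×micro: 0; S1 reads c0=0 → after 3×micro: -1; S2 reads c1=-1 → after 1×micro: -1 ⇒ (c0=0, c1=-1, c2=-1)
[Gauss-Seidel] macro 3: S0 reads c0=0 → after 2×micro: 5; S1 reads c0=5 → after 3×micro: 4; S2 reads c1=4 → after 1×micro: -6 ⇒ (c0=5, c1=4, c2=-6)
[Gauss-Seidel] macro 4: S0 reads c0=5 → after 2×micro: 0; S1 reads c0=0 → after 3×micro: -1; S2 reads c1=-1 → after 1×micro: -11 ⇒ (c0=0, c1=-1, c2=-11)
[Gauss-Seidel] macro 5: S0 reads c0=0 → after 2×micro: 5; S1 reads c0=5 → after 3×micro: 4; S2 reads c1=4 → after 1×micro: -26 ⇒ (c0=5, c1=4, c2=-26)
[Gauss-Seidel] macro 6: S0 reads c0=5 → after 2×micro: 0; S1 reads c0=0 → after 3×micro: -1; S2 reads c1=-1 → after 1×micro: -51 ⇒ (c0=0, c1=-1, c2=-51)
[Gauss-Seidel] macro 7: S0 reads c0=0 → after 2×micro: 5; S1 reads c0=5 → after 3×micro: 4; S2 reads c1=4 → after 1×micro: -106 ⇒ (c0=5, c1=4, c2=-106)
[Gauss-Seidel] macro 8: S0 reads c0=5 → after 2×micro: 0; S1 reads c0=0 → after 3×micro: -1; S2 reads c1=-1 → after 1×micro: -211 ⇒ (c0=0, c1=-1, c2=-211)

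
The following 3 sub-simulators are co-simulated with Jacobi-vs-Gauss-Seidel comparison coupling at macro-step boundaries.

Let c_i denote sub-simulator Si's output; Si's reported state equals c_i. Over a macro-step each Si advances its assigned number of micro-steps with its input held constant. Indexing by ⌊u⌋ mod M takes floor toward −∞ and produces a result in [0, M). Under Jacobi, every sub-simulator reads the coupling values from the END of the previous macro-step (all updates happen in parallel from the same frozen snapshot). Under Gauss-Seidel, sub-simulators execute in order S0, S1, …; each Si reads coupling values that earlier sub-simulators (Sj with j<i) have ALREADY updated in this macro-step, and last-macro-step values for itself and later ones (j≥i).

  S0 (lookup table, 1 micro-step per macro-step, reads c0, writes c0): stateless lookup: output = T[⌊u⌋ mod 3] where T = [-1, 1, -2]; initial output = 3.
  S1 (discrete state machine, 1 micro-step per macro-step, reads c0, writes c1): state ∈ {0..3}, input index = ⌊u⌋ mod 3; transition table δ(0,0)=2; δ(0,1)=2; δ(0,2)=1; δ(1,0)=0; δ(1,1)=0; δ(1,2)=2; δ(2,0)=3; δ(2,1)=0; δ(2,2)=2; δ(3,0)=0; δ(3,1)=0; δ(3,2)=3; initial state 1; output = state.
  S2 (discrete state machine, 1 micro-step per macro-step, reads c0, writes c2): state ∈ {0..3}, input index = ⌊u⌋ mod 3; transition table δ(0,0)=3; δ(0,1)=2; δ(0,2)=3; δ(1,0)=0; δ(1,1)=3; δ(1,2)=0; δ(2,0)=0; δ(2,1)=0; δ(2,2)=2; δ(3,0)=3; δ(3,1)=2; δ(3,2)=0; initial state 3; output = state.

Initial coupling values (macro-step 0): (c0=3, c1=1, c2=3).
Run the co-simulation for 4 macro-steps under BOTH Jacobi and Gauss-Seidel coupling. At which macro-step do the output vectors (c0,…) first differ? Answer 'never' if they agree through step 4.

[Jacobi] macro 1: S0 reads c0=3 → after 1×micro: -1; S1 reads c0=3 → after 1×micro: 0; S2 reads c0=3 → after 1×micro: 3 ⇒ (c0=-1, c1=0, c2=3)
[Jacobi] macro 2: S0 reads c0=-1 → after 1×micro: -2; S1 reads c0=-1 → after 1×micro: 1; S2 reads c0=-1 → after 1×micro: 0 ⇒ (c0=-2, c1=1, c2=0)
[Jacobi] macro 3: S0 reads c0=-2 → after 1×micro: 1; S1 reads c0=-2 → after 1×micro: 0; S2 reads c0=-2 → after 1×micro: 2 ⇒ (c0=1, c1=0, c2=2)
[Jacobi] macro 4: S0 reads c0=1 → after 1×micro: 1; S1 reads c0=1 → after 1×micro: 2; S2 reads c0=1 → after 1×micro: 0 ⇒ (c0=1, c1=2, c2=0)
[Gauss-Seidel] macro 1: S0 reads c0=3 → after 1×micro: -1; S1 reads c0=-1 → after 1×micro: 2; S2 reads c0=-1 → after 1×micro: 0 ⇒ (c0=-1, c1=2, c2=0)
[Gauss-Seidel] macro 2: S0 reads c0=-1 → after 1×micro: -2; S1 reads c0=-2 → after 1×micro: 0; S2 reads c0=-2 → after 1×micro: 2 ⇒ (c0=-2, c1=0, c2=2)
[Gauss-Seidel] macro 3: S0 reads c0=-2 → after 1×micro: 1; S1 reads c0=1 → after 1×micro: 2; S2 reads c0=1 → after 1×micro: 0 ⇒ (c0=1, c1=2, c2=0)
[Gauss-Seidel] macro 4: S0 reads c0=1 → after 1×micro: 1; S1 reads c0=1 → after 1×micro: 0; S2 reads c0=1 → after 1×micro: 2 ⇒ (c0=1, c1=0, c2=2)

first divergence at macro-step: 1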